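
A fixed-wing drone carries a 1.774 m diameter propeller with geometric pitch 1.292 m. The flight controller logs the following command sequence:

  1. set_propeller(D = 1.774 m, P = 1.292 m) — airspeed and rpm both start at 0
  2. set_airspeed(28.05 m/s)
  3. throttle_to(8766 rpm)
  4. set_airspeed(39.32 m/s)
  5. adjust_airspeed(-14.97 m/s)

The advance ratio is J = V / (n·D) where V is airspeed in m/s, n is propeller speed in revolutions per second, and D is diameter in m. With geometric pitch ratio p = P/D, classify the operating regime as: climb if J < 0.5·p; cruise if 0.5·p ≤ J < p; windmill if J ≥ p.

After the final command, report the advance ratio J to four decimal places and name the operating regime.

set_propeller: D = 1.774 m, P = 1.292 m (p = P/D = 0.728298); state ← (V=0, rpm=0)
set_airspeed(28.05): V ← 28.05 m/s
throttle_to(8766): rpm ← 8766
set_airspeed(39.32): V ← 39.32 m/s
adjust_airspeed(-14.97): V ← 39.32 -14.97 = 24.35 m/s
final state: V = 24.35 m/s, rpm = 8766 → n = rpm/60 = 146.100000 rev/s
J = V / (n·D) = 24.35 / (146.100000 × 1.774) = 0.093950
regime bands: climb J<0.3641 | cruise [0.3641, 0.7283) | windmill J≥0.7283
J = 0.0939 → climb

J = 0.0939, regime = climb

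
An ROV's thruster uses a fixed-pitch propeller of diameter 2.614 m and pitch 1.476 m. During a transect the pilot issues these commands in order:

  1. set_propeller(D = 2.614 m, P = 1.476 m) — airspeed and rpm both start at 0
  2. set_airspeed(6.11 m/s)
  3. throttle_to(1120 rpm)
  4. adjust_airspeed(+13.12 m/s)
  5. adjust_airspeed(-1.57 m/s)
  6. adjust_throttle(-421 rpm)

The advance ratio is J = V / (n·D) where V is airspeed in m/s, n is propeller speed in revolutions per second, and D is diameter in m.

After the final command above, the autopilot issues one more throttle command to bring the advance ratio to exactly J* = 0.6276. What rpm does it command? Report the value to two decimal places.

rpm = 645.88

set_propeller: D = 2.614 m, P = 1.476 m (p = P/D = 0.564652); state ← (V=0, rpm=0)
set_airspeed(6.11): V ← 6.11 m/s
throttle_to(1120): rpm ← 1120
adjust_airspeed(+13.12): V ← 6.11 +13.12 = 19.23 m/s
adjust_airspeed(-1.57): V ← 19.23 -1.57 = 17.66 m/s
adjust_throttle(-421): rpm ← 1120 -421 = 699
final state: V = 17.66 m/s, rpm = 699 → n = rpm/60 = 11.650000 rev/s
target J* = 0.6276; solve J* = V/(n·D) for n: n = V/(J*·D) = 17.66/(0.6276 × 2.614) = 10.764706 rev/s
rpm = 60·n = 645.882372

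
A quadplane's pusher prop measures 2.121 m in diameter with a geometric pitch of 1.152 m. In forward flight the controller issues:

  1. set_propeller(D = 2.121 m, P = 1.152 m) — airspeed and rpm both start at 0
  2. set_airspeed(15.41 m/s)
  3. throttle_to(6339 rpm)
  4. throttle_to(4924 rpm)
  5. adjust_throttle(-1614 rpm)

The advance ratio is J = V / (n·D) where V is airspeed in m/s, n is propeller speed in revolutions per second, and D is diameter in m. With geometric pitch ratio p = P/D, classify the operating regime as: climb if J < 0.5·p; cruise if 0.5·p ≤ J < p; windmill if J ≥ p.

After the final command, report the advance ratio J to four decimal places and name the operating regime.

J = 0.1317, regime = climb

set_propeller: D = 2.121 m, P = 1.152 m (p = P/D = 0.543140); state ← (V=0, rpm=0)
set_airspeed(15.41): V ← 15.41 m/s
throttle_to(6339): rpm ← 6339
throttle_to(4924): rpm ← 4924
adjust_throttle(-1614): rpm ← 4924 -1614 = 3310
final state: V = 15.41 m/s, rpm = 3310 → n = rpm/60 = 55.166667 rev/s
J = V / (n·D) = 15.41 / (55.166667 × 2.121) = 0.131700
regime bands: climb J<0.2716 | cruise [0.2716, 0.5431) | windmill J≥0.5431
J = 0.1317 → climb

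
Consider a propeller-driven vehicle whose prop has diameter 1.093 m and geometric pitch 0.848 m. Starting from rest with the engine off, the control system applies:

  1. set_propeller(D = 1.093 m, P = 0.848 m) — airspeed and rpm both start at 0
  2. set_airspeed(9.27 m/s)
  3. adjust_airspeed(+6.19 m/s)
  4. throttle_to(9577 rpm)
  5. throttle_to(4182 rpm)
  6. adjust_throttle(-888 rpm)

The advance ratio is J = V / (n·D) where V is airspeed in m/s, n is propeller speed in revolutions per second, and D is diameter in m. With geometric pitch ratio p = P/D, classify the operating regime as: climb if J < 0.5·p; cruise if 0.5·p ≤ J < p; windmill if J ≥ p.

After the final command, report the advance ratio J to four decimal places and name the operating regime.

set_propeller: D = 1.093 m, P = 0.848 m (p = P/D = 0.775846); state ← (V=0, rpm=0)
set_airspeed(9.27): V ← 9.27 m/s
adjust_airspeed(+6.19): V ← 9.27 +6.19 = 15.46 m/s
throttle_to(9577): rpm ← 9577
throttle_to(4182): rpm ← 4182
adjust_throttle(-888): rpm ← 4182 -888 = 3294
final state: V = 15.46 m/s, rpm = 3294 → n = rpm/60 = 54.900000 rev/s
J = V / (n·D) = 15.46 / (54.900000 × 1.093) = 0.257642
regime bands: climb J<0.3879 | cruise [0.3879, 0.7758) | windmill J≥0.7758
J = 0.2576 → climb

J = 0.2576, regime = climb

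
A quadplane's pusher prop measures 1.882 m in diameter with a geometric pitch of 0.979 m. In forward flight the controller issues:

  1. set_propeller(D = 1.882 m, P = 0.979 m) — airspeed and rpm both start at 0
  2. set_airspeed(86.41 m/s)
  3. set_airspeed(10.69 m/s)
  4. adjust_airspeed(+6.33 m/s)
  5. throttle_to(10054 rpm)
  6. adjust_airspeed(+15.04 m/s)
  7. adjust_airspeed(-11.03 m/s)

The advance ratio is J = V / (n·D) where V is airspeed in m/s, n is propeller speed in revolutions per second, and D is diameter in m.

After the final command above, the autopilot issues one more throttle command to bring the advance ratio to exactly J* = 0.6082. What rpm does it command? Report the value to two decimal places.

set_propeller: D = 1.882 m, P = 0.979 m (p = P/D = 0.520191); state ← (V=0, rpm=0)
set_airspeed(86.41): V ← 86.41 m/s
set_airspeed(10.69): V ← 10.69 m/s
adjust_airspeed(+6.33): V ← 10.69 +6.33 = 17.02 m/s
throttle_to(10054): rpm ← 10054
adjust_airspeed(+15.04): V ← 17.02 +15.04 = 32.06 m/s
adjust_airspeed(-11.03): V ← 32.06 -11.03 = 21.03 m/s
final state: V = 21.03 m/s, rpm = 10054 → n = rpm/60 = 167.566667 rev/s
target J* = 0.6082; solve J* = V/(n·D) for n: n = V/(J*·D) = 21.03/(0.6082 × 1.882) = 18.372711 rev/s
rpm = 60·n = 1102.362645

rpm = 1102.36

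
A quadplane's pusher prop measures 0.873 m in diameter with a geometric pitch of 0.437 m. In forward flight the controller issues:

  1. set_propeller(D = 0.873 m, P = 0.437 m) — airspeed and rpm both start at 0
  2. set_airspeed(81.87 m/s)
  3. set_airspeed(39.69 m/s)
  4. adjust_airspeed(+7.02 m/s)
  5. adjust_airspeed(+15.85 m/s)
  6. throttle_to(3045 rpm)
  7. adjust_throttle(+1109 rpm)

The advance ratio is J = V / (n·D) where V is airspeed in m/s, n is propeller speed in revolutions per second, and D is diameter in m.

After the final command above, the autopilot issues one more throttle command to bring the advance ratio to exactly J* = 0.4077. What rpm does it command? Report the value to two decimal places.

set_propeller: D = 0.873 m, P = 0.437 m (p = P/D = 0.500573); state ← (V=0, rpm=0)
set_airspeed(81.87): V ← 81.87 m/s
set_airspeed(39.69): V ← 39.69 m/s
adjust_airspeed(+7.02): V ← 39.69 +7.02 = 46.71 m/s
adjust_airspeed(+15.85): V ← 46.71 +15.85 = 62.56 m/s
throttle_to(3045): rpm ← 3045
adjust_throttle(+1109): rpm ← 3045 +1109 = 4154
final state: V = 62.56 m/s, rpm = 4154 → n = rpm/60 = 69.233333 rev/s
target J* = 0.4077; solve J* = V/(n·D) for n: n = V/(J*·D) = 62.56/(0.4077 × 0.873) = 175.768799 rev/s
rpm = 60·n = 10546.127931

rpm = 10546.13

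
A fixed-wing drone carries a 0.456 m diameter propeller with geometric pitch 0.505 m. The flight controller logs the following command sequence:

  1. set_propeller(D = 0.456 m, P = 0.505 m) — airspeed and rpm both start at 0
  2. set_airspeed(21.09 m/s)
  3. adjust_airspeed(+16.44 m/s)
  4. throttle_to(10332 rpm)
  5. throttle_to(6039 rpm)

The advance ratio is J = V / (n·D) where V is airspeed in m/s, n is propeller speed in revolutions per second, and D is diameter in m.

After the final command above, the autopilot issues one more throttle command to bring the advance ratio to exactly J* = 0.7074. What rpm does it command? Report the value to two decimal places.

rpm = 6980.72

set_propeller: D = 0.456 m, P = 0.505 m (p = P/D = 1.107456); state ← (V=0, rpm=0)
set_airspeed(21.09): V ← 21.09 m/s
adjust_airspeed(+16.44): V ← 21.09 +16.44 = 37.53 m/s
throttle_to(10332): rpm ← 10332
throttle_to(6039): rpm ← 6039
final state: V = 37.53 m/s, rpm = 6039 → n = rpm/60 = 100.650000 rev/s
target J* = 0.7074; solve J* = V/(n·D) for n: n = V/(J*·D) = 37.53/(0.7074 × 0.456) = 116.345252 rev/s
rpm = 60·n = 6980.715147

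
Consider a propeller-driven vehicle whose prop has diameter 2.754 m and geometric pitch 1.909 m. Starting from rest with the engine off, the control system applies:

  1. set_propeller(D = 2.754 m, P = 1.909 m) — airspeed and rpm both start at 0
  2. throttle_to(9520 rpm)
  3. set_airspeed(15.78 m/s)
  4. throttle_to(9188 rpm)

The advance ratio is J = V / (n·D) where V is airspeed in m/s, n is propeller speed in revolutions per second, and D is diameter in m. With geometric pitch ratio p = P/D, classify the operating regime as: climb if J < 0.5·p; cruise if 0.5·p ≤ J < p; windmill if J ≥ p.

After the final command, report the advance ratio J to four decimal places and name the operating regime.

set_propeller: D = 2.754 m, P = 1.909 m (p = P/D = 0.693174); state ← (V=0, rpm=0)
throttle_to(9520): rpm ← 9520
set_airspeed(15.78): V ← 15.78 m/s
throttle_to(9188): rpm ← 9188
final state: V = 15.78 m/s, rpm = 9188 → n = rpm/60 = 153.133333 rev/s
J = V / (n·D) = 15.78 / (153.133333 × 2.754) = 0.037417
regime bands: climb J<0.3466 | cruise [0.3466, 0.6932) | windmill J≥0.6932
J = 0.0374 → climb

J = 0.0374, regime = climb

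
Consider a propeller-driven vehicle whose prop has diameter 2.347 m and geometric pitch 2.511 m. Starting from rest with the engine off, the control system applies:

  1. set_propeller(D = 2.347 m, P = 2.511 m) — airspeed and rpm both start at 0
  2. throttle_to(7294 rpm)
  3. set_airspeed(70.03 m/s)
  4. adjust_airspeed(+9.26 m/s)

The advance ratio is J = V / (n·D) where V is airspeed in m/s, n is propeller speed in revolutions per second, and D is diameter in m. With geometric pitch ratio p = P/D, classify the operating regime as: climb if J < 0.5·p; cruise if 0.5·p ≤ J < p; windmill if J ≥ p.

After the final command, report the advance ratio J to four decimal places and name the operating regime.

set_propeller: D = 2.347 m, P = 2.511 m (p = P/D = 1.069876); state ← (V=0, rpm=0)
throttle_to(7294): rpm ← 7294
set_airspeed(70.03): V ← 70.03 m/s
adjust_airspeed(+9.26): V ← 70.03 +9.26 = 79.29 m/s
final state: V = 79.29 m/s, rpm = 7294 → n = rpm/60 = 121.566667 rev/s
J = V / (n·D) = 79.29 / (121.566667 × 2.347) = 0.277901
regime bands: climb J<0.5349 | cruise [0.5349, 1.0699) | windmill J≥1.0699
J = 0.2779 → climb

J = 0.2779, regime = climb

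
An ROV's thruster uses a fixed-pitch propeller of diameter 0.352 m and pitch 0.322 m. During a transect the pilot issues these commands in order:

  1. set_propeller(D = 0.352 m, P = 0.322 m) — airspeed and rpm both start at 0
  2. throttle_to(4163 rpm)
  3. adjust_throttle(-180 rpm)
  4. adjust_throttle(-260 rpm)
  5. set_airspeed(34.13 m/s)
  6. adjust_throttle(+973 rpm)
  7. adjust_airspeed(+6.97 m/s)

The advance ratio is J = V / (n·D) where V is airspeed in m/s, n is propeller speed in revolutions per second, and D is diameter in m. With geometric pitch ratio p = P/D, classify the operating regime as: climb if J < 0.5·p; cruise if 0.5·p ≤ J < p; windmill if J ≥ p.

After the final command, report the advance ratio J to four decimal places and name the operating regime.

set_propeller: D = 0.352 m, P = 0.322 m (p = P/D = 0.914773); state ← (V=0, rpm=0)
throttle_to(4163): rpm ← 4163
adjust_throttle(-180): rpm ← 4163 -180 = 3983
adjust_throttle(-260): rpm ← 3983 -260 = 3723
set_airspeed(34.13): V ← 34.13 m/s
adjust_throttle(+973): rpm ← 3723 +973 = 4696
adjust_airspeed(+6.97): V ← 34.13 +6.97 = 41.1 m/s
final state: V = 41.1 m/s, rpm = 4696 → n = rpm/60 = 78.266667 rev/s
J = V / (n·D) = 41.1 / (78.266667 × 0.352) = 1.491840
regime bands: climb J<0.4574 | cruise [0.4574, 0.9148) | windmill J≥0.9148
J = 1.4918 → windmill

J = 1.4918, regime = windmill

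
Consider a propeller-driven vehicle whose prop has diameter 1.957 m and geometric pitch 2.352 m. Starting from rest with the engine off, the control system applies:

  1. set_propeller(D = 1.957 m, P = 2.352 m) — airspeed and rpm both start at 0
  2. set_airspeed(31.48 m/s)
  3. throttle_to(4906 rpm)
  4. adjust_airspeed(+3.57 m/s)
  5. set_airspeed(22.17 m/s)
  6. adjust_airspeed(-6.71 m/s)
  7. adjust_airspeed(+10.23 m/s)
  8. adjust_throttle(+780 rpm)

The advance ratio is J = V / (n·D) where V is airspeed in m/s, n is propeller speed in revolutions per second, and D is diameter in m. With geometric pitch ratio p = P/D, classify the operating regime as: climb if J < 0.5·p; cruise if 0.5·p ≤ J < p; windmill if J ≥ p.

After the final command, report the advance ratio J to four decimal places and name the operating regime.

J = 0.1385, regime = climb

set_propeller: D = 1.957 m, P = 2.352 m (p = P/D = 1.201840); state ← (V=0, rpm=0)
set_airspeed(31.48): V ← 31.48 m/s
throttle_to(4906): rpm ← 4906
adjust_airspeed(+3.57): V ← 31.48 +3.57 = 35.05 m/s
set_airspeed(22.17): V ← 22.17 m/s
adjust_airspeed(-6.71): V ← 22.17 -6.71 = 15.46 m/s
adjust_airspeed(+10.23): V ← 15.46 +10.23 = 25.69 m/s
adjust_throttle(+780): rpm ← 4906 +780 = 5686
final state: V = 25.69 m/s, rpm = 5686 → n = rpm/60 = 94.766667 rev/s
J = V / (n·D) = 25.69 / (94.766667 × 1.957) = 0.138522
regime bands: climb J<0.6009 | cruise [0.6009, 1.2018) | windmill J≥1.2018
J = 0.1385 → climb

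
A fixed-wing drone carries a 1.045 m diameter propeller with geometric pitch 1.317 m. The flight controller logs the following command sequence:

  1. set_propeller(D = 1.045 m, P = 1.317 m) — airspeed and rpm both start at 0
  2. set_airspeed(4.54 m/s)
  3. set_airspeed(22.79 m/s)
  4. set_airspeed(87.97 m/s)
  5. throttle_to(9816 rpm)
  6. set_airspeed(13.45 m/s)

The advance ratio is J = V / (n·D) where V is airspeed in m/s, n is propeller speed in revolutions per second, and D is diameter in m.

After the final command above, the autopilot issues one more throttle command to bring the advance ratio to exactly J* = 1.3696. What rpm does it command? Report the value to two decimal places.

rpm = 563.85

set_propeller: D = 1.045 m, P = 1.317 m (p = P/D = 1.260287); state ← (V=0, rpm=0)
set_airspeed(4.54): V ← 4.54 m/s
set_airspeed(22.79): V ← 22.79 m/s
set_airspeed(87.97): V ← 87.97 m/s
throttle_to(9816): rpm ← 9816
set_airspeed(13.45): V ← 13.45 m/s
final state: V = 13.45 m/s, rpm = 9816 → n = rpm/60 = 163.600000 rev/s
target J* = 1.3696; solve J* = V/(n·D) for n: n = V/(J*·D) = 13.45/(1.3696 × 1.045) = 9.397498 rev/s
rpm = 60·n = 563.849886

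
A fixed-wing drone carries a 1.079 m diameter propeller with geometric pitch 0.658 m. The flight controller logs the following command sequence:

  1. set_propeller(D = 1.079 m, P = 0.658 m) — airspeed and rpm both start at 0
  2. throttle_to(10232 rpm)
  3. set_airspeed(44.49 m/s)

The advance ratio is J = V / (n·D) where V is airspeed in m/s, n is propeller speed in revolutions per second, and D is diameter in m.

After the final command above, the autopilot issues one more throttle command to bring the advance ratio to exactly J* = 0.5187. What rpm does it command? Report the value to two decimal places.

set_propeller: D = 1.079 m, P = 0.658 m (p = P/D = 0.609824); state ← (V=0, rpm=0)
throttle_to(10232): rpm ← 10232
set_airspeed(44.49): V ← 44.49 m/s
final state: V = 44.49 m/s, rpm = 10232 → n = rpm/60 = 170.533333 rev/s
target J* = 0.5187; solve J* = V/(n·D) for n: n = V/(J*·D) = 44.49/(0.5187 × 1.079) = 79.492236 rev/s
rpm = 60·n = 4769.534158

rpm = 4769.53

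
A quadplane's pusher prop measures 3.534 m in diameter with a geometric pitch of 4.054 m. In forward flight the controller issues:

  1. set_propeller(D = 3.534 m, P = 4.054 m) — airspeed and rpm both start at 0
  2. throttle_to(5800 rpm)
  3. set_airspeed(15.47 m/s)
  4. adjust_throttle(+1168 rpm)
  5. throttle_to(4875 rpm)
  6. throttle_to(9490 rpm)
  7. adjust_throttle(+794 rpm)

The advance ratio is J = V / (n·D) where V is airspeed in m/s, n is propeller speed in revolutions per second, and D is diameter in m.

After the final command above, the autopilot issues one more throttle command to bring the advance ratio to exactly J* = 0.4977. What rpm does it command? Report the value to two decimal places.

set_propeller: D = 3.534 m, P = 4.054 m (p = P/D = 1.147142); state ← (V=0, rpm=0)
throttle_to(5800): rpm ← 5800
set_airspeed(15.47): V ← 15.47 m/s
adjust_throttle(+1168): rpm ← 5800 +1168 = 6968
throttle_to(4875): rpm ← 4875
throttle_to(9490): rpm ← 9490
adjust_throttle(+794): rpm ← 9490 +794 = 10284
final state: V = 15.47 m/s, rpm = 10284 → n = rpm/60 = 171.400000 rev/s
target J* = 0.4977; solve J* = V/(n·D) for n: n = V/(J*·D) = 15.47/(0.4977 × 3.534) = 8.795411 rev/s
rpm = 60·n = 527.724647

rpm = 527.72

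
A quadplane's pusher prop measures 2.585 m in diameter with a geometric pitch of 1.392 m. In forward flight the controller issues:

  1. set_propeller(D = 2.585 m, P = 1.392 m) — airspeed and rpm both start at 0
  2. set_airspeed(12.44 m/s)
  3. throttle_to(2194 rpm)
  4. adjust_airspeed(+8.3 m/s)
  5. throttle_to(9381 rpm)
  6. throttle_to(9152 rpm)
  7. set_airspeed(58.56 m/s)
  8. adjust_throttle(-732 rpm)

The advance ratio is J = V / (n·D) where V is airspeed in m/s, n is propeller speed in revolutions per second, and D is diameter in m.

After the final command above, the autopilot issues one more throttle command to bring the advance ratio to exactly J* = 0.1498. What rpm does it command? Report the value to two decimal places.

set_propeller: D = 2.585 m, P = 1.392 m (p = P/D = 0.538491); state ← (V=0, rpm=0)
set_airspeed(12.44): V ← 12.44 m/s
throttle_to(2194): rpm ← 2194
adjust_airspeed(+8.3): V ← 12.44 +8.3 = 20.74 m/s
throttle_to(9381): rpm ← 9381
throttle_to(9152): rpm ← 9152
set_airspeed(58.56): V ← 58.56 m/s
adjust_throttle(-732): rpm ← 9152 -732 = 8420
final state: V = 58.56 m/s, rpm = 8420 → n = rpm/60 = 140.333333 rev/s
target J* = 0.1498; solve J* = V/(n·D) for n: n = V/(J*·D) = 58.56/(0.1498 × 2.585) = 151.226781 rev/s
rpm = 60·n = 9073.606847

rpm = 9073.61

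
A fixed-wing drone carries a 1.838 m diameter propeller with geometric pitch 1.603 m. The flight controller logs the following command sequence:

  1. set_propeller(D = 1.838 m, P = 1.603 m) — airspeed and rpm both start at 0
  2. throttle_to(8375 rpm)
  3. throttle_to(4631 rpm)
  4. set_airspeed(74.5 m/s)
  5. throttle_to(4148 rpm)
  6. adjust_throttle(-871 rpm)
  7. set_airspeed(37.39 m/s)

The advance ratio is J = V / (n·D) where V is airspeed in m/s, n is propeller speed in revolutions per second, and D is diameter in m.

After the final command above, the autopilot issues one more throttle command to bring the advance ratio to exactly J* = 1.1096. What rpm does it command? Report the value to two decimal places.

rpm = 1100.01

set_propeller: D = 1.838 m, P = 1.603 m (p = P/D = 0.872144); state ← (V=0, rpm=0)
throttle_to(8375): rpm ← 8375
throttle_to(4631): rpm ← 4631
set_airspeed(74.5): V ← 74.5 m/s
throttle_to(4148): rpm ← 4148
adjust_throttle(-871): rpm ← 4148 -871 = 3277
set_airspeed(37.39): V ← 37.39 m/s
final state: V = 37.39 m/s, rpm = 3277 → n = rpm/60 = 54.616667 rev/s
target J* = 1.1096; solve J* = V/(n·D) for n: n = V/(J*·D) = 37.39/(1.1096 × 1.838) = 18.333421 rev/s
rpm = 60·n = 1100.005256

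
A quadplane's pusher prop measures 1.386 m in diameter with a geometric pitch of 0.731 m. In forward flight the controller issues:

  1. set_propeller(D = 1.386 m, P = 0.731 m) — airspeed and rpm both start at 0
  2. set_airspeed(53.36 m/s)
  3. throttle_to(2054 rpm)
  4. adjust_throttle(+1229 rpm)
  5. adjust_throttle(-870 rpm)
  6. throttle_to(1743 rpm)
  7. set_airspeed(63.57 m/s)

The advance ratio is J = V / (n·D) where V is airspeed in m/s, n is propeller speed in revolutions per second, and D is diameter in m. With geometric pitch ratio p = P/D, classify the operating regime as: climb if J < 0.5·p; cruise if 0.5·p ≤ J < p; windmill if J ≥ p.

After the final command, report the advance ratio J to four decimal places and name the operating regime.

J = 1.5789, regime = windmill

set_propeller: D = 1.386 m, P = 0.731 m (p = P/D = 0.527417); state ← (V=0, rpm=0)
set_airspeed(53.36): V ← 53.36 m/s
throttle_to(2054): rpm ← 2054
adjust_throttle(+1229): rpm ← 2054 +1229 = 3283
adjust_throttle(-870): rpm ← 3283 -870 = 2413
throttle_to(1743): rpm ← 1743
set_airspeed(63.57): V ← 63.57 m/s
final state: V = 63.57 m/s, rpm = 1743 → n = rpm/60 = 29.050000 rev/s
J = V / (n·D) = 63.57 / (29.050000 × 1.386) = 1.578857
regime bands: climb J<0.2637 | cruise [0.2637, 0.5274) | windmill J≥0.5274
J = 1.5789 → windmill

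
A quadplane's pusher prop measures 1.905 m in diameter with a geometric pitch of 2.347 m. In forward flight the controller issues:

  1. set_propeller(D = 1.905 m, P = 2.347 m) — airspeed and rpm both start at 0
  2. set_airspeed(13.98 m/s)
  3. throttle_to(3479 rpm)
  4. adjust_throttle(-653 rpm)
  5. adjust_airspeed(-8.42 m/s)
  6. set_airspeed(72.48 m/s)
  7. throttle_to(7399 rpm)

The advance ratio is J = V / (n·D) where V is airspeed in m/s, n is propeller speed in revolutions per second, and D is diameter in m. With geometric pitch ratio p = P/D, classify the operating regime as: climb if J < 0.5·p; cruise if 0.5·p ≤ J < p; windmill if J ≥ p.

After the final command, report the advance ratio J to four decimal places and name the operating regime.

J = 0.3085, regime = climb

set_propeller: D = 1.905 m, P = 2.347 m (p = P/D = 1.232021); state ← (V=0, rpm=0)
set_airspeed(13.98): V ← 13.98 m/s
throttle_to(3479): rpm ← 3479
adjust_throttle(-653): rpm ← 3479 -653 = 2826
adjust_airspeed(-8.42): V ← 13.98 -8.42 = 5.56 m/s
set_airspeed(72.48): V ← 72.48 m/s
throttle_to(7399): rpm ← 7399
final state: V = 72.48 m/s, rpm = 7399 → n = rpm/60 = 123.316667 rev/s
J = V / (n·D) = 72.48 / (123.316667 × 1.905) = 0.308533
regime bands: climb J<0.6160 | cruise [0.6160, 1.2320) | windmill J≥1.2320
J = 0.3085 → climb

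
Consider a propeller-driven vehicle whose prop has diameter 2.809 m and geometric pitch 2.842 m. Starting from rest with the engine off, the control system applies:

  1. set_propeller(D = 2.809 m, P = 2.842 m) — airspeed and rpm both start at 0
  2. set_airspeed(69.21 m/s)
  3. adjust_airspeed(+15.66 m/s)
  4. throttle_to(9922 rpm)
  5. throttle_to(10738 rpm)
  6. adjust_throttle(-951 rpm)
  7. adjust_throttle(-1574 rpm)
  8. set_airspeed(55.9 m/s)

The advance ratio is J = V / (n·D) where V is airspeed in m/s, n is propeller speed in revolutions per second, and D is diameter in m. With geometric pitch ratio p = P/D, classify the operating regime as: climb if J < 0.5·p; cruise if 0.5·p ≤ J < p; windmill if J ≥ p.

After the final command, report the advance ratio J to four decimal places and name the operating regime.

J = 0.1454, regime = climb

set_propeller: D = 2.809 m, P = 2.842 m (p = P/D = 1.011748); state ← (V=0, rpm=0)
set_airspeed(69.21): V ← 69.21 m/s
adjust_airspeed(+15.66): V ← 69.21 +15.66 = 84.87 m/s
throttle_to(9922): rpm ← 9922
throttle_to(10738): rpm ← 10738
adjust_throttle(-951): rpm ← 10738 -951 = 9787
adjust_throttle(-1574): rpm ← 9787 -1574 = 8213
set_airspeed(55.9): V ← 55.9 m/s
final state: V = 55.9 m/s, rpm = 8213 → n = rpm/60 = 136.883333 rev/s
J = V / (n·D) = 55.9 / (136.883333 × 2.809) = 0.145382
regime bands: climb J<0.5059 | cruise [0.5059, 1.0117) | windmill J≥1.0117
J = 0.1454 → climb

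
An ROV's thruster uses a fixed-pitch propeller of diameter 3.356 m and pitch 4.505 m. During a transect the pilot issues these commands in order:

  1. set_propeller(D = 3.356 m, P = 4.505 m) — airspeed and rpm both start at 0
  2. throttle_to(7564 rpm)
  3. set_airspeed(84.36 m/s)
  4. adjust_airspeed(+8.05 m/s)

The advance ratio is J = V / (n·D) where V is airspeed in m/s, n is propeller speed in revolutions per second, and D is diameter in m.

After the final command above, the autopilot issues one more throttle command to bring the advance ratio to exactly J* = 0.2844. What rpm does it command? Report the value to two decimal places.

rpm = 5809.23

set_propeller: D = 3.356 m, P = 4.505 m (p = P/D = 1.342372); state ← (V=0, rpm=0)
throttle_to(7564): rpm ← 7564
set_airspeed(84.36): V ← 84.36 m/s
adjust_airspeed(+8.05): V ← 84.36 +8.05 = 92.41 m/s
final state: V = 92.41 m/s, rpm = 7564 → n = rpm/60 = 126.066667 rev/s
target J* = 0.2844; solve J* = V/(n·D) for n: n = V/(J*·D) = 92.41/(0.2844 × 3.356) = 96.820523 rev/s
rpm = 60·n = 5809.231404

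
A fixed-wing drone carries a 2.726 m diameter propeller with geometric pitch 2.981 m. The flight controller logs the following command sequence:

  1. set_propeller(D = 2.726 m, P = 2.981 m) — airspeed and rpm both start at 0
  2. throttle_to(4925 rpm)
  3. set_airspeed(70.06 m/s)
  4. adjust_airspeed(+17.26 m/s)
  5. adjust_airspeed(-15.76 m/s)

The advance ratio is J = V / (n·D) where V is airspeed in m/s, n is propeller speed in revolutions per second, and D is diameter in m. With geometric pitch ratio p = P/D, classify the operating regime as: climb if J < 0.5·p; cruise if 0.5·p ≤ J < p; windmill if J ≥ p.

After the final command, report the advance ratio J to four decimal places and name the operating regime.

set_propeller: D = 2.726 m, P = 2.981 m (p = P/D = 1.093544); state ← (V=0, rpm=0)
throttle_to(4925): rpm ← 4925
set_airspeed(70.06): V ← 70.06 m/s
adjust_airspeed(+17.26): V ← 70.06 +17.26 = 87.32 m/s
adjust_airspeed(-15.76): V ← 87.32 -15.76 = 71.56 m/s
final state: V = 71.56 m/s, rpm = 4925 → n = rpm/60 = 82.083333 rev/s
J = V / (n·D) = 71.56 / (82.083333 × 2.726) = 0.319808
regime bands: climb J<0.5468 | cruise [0.5468, 1.0935) | windmill J≥1.0935
J = 0.3198 → climb

J = 0.3198, regime = climb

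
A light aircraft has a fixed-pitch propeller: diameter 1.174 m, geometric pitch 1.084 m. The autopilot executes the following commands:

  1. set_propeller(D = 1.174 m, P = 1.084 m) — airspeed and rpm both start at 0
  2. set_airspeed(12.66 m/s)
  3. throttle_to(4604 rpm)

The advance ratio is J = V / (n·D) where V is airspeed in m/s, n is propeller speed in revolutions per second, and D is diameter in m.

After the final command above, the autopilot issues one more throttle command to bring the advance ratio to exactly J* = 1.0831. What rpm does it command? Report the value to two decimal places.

set_propeller: D = 1.174 m, P = 1.084 m (p = P/D = 0.923339); state ← (V=0, rpm=0)
set_airspeed(12.66): V ← 12.66 m/s
throttle_to(4604): rpm ← 4604
final state: V = 12.66 m/s, rpm = 4604 → n = rpm/60 = 76.733333 rev/s
target J* = 1.0831; solve J* = V/(n·D) for n: n = V/(J*·D) = 12.66/(1.0831 × 1.174) = 9.956279 rev/s
rpm = 60·n = 597.376733

rpm = 597.38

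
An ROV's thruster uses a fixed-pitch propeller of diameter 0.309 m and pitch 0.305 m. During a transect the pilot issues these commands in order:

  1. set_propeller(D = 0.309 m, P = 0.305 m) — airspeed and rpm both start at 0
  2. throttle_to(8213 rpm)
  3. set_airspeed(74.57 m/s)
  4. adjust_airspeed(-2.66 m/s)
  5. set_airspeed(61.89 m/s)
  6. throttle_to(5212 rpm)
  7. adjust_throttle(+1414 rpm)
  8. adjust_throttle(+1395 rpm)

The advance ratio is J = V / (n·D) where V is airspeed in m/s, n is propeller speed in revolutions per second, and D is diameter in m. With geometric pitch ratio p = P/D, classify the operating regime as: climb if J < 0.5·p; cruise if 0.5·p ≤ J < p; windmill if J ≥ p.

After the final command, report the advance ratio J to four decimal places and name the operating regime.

J = 1.4983, regime = windmill

set_propeller: D = 0.309 m, P = 0.305 m (p = P/D = 0.987055); state ← (V=0, rpm=0)
throttle_to(8213): rpm ← 8213
set_airspeed(74.57): V ← 74.57 m/s
adjust_airspeed(-2.66): V ← 74.57 -2.66 = 71.91 m/s
set_airspeed(61.89): V ← 61.89 m/s
throttle_to(5212): rpm ← 5212
adjust_throttle(+1414): rpm ← 5212 +1414 = 6626
adjust_throttle(+1395): rpm ← 6626 +1395 = 8021
final state: V = 61.89 m/s, rpm = 8021 → n = rpm/60 = 133.683333 rev/s
J = V / (n·D) = 61.89 / (133.683333 × 0.309) = 1.498252
regime bands: climb J<0.4935 | cruise [0.4935, 0.9871) | windmill J≥0.9871
J = 1.4983 → windmill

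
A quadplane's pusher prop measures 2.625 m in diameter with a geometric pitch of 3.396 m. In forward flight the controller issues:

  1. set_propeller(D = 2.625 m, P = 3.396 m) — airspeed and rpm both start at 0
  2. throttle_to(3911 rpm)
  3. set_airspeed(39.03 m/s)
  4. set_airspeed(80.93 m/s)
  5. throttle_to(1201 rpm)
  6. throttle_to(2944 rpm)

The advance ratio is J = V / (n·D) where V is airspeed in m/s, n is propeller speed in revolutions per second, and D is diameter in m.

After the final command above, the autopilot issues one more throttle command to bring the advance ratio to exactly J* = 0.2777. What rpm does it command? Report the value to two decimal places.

rpm = 6661.25

set_propeller: D = 2.625 m, P = 3.396 m (p = P/D = 1.293714); state ← (V=0, rpm=0)
throttle_to(3911): rpm ← 3911
set_airspeed(39.03): V ← 39.03 m/s
set_airspeed(80.93): V ← 80.93 m/s
throttle_to(1201): rpm ← 1201
throttle_to(2944): rpm ← 2944
final state: V = 80.93 m/s, rpm = 2944 → n = rpm/60 = 49.066667 rev/s
target J* = 0.2777; solve J* = V/(n·D) for n: n = V/(J*·D) = 80.93/(0.2777 × 2.625) = 111.020800 rev/s
rpm = 60·n = 6661.248007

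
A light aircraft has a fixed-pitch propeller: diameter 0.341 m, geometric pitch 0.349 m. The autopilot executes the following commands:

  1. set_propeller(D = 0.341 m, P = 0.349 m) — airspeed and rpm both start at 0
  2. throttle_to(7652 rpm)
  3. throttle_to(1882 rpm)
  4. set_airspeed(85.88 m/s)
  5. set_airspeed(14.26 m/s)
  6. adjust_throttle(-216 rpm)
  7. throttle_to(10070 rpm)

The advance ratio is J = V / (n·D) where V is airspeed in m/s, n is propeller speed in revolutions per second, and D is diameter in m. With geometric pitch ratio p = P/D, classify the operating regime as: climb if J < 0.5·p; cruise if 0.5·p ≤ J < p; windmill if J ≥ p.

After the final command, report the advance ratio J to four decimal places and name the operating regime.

J = 0.2492, regime = climb

set_propeller: D = 0.341 m, P = 0.349 m (p = P/D = 1.023460); state ← (V=0, rpm=0)
throttle_to(7652): rpm ← 7652
throttle_to(1882): rpm ← 1882
set_airspeed(85.88): V ← 85.88 m/s
set_airspeed(14.26): V ← 14.26 m/s
adjust_throttle(-216): rpm ← 1882 -216 = 1666
throttle_to(10070): rpm ← 10070
final state: V = 14.26 m/s, rpm = 10070 → n = rpm/60 = 167.833333 rev/s
J = V / (n·D) = 14.26 / (167.833333 × 0.341) = 0.249165
regime bands: climb J<0.5117 | cruise [0.5117, 1.0235) | windmill J≥1.0235
J = 0.2492 → climb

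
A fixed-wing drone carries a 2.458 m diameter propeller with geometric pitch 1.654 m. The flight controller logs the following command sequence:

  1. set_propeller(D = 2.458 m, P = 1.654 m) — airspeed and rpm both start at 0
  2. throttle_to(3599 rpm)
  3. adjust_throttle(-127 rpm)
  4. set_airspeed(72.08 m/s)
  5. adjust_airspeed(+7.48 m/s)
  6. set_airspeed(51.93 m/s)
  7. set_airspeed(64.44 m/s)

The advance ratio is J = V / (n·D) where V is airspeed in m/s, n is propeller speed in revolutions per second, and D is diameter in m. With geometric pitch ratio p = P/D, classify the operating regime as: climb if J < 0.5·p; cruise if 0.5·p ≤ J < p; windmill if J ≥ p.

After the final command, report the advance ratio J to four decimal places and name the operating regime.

set_propeller: D = 2.458 m, P = 1.654 m (p = P/D = 0.672905); state ← (V=0, rpm=0)
throttle_to(3599): rpm ← 3599
adjust_throttle(-127): rpm ← 3599 -127 = 3472
set_airspeed(72.08): V ← 72.08 m/s
adjust_airspeed(+7.48): V ← 72.08 +7.48 = 79.56 m/s
set_airspeed(51.93): V ← 51.93 m/s
set_airspeed(64.44): V ← 64.44 m/s
final state: V = 64.44 m/s, rpm = 3472 → n = rpm/60 = 57.866667 rev/s
J = V / (n·D) = 64.44 / (57.866667 × 2.458) = 0.453049
regime bands: climb J<0.3365 | cruise [0.3365, 0.6729) | windmill J≥0.6729
J = 0.4530 → cruise

J = 0.4530, regime = cruise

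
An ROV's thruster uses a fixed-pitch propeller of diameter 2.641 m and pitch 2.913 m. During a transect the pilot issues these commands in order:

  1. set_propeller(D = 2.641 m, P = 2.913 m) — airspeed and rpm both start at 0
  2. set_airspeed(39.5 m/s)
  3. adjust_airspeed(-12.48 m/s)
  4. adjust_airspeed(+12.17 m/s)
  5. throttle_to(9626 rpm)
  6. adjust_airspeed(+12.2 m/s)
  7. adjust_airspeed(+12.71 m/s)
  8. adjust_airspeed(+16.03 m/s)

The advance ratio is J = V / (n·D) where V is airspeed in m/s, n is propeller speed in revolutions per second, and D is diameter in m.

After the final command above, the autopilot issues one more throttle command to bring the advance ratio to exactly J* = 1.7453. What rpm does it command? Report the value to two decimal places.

rpm = 1043.06

set_propeller: D = 2.641 m, P = 2.913 m (p = P/D = 1.102991); state ← (V=0, rpm=0)
set_airspeed(39.5): V ← 39.5 m/s
adjust_airspeed(-12.48): V ← 39.5 -12.48 = 27.02 m/s
adjust_airspeed(+12.17): V ← 27.02 +12.17 = 39.19 m/s
throttle_to(9626): rpm ← 9626
adjust_airspeed(+12.2): V ← 39.19 +12.2 = 51.39 m/s
adjust_airspeed(+12.71): V ← 51.39 +12.71 = 64.1 m/s
adjust_airspeed(+16.03): V ← 64.1 +16.03 = 80.13 m/s
final state: V = 80.13 m/s, rpm = 9626 → n = rpm/60 = 160.433333 rev/s
target J* = 1.7453; solve J* = V/(n·D) for n: n = V/(J*·D) = 80.13/(1.7453 × 2.641) = 17.384278 rev/s
rpm = 60·n = 1043.056667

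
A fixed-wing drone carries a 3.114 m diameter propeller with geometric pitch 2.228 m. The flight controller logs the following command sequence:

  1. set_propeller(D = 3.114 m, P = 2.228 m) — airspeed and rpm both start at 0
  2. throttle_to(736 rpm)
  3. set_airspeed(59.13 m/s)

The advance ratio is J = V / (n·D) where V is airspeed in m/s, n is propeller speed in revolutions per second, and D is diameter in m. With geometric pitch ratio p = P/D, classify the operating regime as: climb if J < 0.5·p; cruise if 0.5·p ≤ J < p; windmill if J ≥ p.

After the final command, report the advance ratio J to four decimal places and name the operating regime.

J = 1.5480, regime = windmill

set_propeller: D = 3.114 m, P = 2.228 m (p = P/D = 0.715478); state ← (V=0, rpm=0)
throttle_to(736): rpm ← 736
set_airspeed(59.13): V ← 59.13 m/s
final state: V = 59.13 m/s, rpm = 736 → n = rpm/60 = 12.266667 rev/s
J = V / (n·D) = 59.13 / (12.266667 × 3.114) = 1.547971
regime bands: climb J<0.3577 | cruise [0.3577, 0.7155) | windmill J≥0.7155
J = 1.5480 → windmill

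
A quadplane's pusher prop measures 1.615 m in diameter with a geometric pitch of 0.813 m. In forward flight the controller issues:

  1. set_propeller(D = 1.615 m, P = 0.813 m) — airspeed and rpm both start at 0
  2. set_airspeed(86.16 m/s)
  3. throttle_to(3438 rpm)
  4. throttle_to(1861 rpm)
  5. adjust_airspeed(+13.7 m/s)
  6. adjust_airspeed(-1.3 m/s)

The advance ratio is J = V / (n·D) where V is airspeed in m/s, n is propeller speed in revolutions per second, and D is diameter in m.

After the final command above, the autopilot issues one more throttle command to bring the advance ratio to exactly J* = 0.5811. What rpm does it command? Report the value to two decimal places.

set_propeller: D = 1.615 m, P = 0.813 m (p = P/D = 0.503406); state ← (V=0, rpm=0)
set_airspeed(86.16): V ← 86.16 m/s
throttle_to(3438): rpm ← 3438
throttle_to(1861): rpm ← 1861
adjust_airspeed(+13.7): V ← 86.16 +13.7 = 99.86 m/s
adjust_airspeed(-1.3): V ← 99.86 -1.3 = 98.56 m/s
final state: V = 98.56 m/s, rpm = 1861 → n = rpm/60 = 31.016667 rev/s
target J* = 0.5811; solve J* = V/(n·D) for n: n = V/(J*·D) = 98.56/(0.5811 × 1.615) = 105.021277 rev/s
rpm = 60·n = 6301.276590

rpm = 6301.28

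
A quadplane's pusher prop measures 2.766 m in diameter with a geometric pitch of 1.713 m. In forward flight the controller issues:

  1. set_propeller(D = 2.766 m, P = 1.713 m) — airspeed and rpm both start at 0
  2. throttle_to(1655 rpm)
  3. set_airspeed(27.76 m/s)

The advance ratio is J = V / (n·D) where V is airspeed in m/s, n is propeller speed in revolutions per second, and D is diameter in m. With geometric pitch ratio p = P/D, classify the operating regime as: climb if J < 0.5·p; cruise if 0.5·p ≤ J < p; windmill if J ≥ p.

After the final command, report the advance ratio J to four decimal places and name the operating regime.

set_propeller: D = 2.766 m, P = 1.713 m (p = P/D = 0.619306); state ← (V=0, rpm=0)
throttle_to(1655): rpm ← 1655
set_airspeed(27.76): V ← 27.76 m/s
final state: V = 27.76 m/s, rpm = 1655 → n = rpm/60 = 27.583333 rev/s
J = V / (n·D) = 27.76 / (27.583333 × 2.766) = 0.363848
regime bands: climb J<0.3097 | cruise [0.3097, 0.6193) | windmill J≥0.6193
J = 0.3638 → cruise

J = 0.3638, regime = cruise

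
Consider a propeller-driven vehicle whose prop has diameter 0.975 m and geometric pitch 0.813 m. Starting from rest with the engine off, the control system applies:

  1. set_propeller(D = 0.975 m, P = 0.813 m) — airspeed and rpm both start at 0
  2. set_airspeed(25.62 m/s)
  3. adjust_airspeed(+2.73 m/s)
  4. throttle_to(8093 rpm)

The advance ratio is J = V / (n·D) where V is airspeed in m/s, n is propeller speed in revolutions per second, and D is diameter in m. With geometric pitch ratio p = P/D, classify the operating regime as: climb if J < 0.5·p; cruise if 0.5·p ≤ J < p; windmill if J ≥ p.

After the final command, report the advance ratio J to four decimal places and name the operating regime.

J = 0.2156, regime = climb

set_propeller: D = 0.975 m, P = 0.813 m (p = P/D = 0.833846); state ← (V=0, rpm=0)
set_airspeed(25.62): V ← 25.62 m/s
adjust_airspeed(+2.73): V ← 25.62 +2.73 = 28.35 m/s
throttle_to(8093): rpm ← 8093
final state: V = 28.35 m/s, rpm = 8093 → n = rpm/60 = 134.883333 rev/s
J = V / (n·D) = 28.35 / (134.883333 × 0.975) = 0.215571
regime bands: climb J<0.4169 | cruise [0.4169, 0.8338) | windmill J≥0.8338
J = 0.2156 → climb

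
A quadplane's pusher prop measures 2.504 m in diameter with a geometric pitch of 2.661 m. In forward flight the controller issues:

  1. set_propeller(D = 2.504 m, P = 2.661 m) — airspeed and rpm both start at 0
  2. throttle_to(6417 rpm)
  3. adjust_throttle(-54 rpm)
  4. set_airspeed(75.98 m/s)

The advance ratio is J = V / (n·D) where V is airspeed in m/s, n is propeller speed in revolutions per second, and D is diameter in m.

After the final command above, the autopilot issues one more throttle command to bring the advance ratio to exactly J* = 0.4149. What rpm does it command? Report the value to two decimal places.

set_propeller: D = 2.504 m, P = 2.661 m (p = P/D = 1.062700); state ← (V=0, rpm=0)
throttle_to(6417): rpm ← 6417
adjust_throttle(-54): rpm ← 6417 -54 = 6363
set_airspeed(75.98): V ← 75.98 m/s
final state: V = 75.98 m/s, rpm = 6363 → n = rpm/60 = 106.050000 rev/s
target J* = 0.4149; solve J* = V/(n·D) for n: n = V/(J*·D) = 75.98/(0.4149 × 2.504) = 73.134371 rev/s
rpm = 60·n = 4388.062253

rpm = 4388.06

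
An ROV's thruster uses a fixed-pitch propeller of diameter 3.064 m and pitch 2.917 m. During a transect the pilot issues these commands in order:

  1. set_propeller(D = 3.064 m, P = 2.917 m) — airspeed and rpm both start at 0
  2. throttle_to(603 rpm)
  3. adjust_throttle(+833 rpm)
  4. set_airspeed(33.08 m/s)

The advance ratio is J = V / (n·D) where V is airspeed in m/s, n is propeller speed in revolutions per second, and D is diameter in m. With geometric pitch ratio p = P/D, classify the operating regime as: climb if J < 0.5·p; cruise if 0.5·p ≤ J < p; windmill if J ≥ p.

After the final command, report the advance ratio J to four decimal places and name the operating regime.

J = 0.4511, regime = climb

set_propeller: D = 3.064 m, P = 2.917 m (p = P/D = 0.952023); state ← (V=0, rpm=0)
throttle_to(603): rpm ← 603
adjust_throttle(+833): rpm ← 603 +833 = 1436
set_airspeed(33.08): V ← 33.08 m/s
final state: V = 33.08 m/s, rpm = 1436 → n = rpm/60 = 23.933333 rev/s
J = V / (n·D) = 33.08 / (23.933333 × 3.064) = 0.451101
regime bands: climb J<0.4760 | cruise [0.4760, 0.9520) | windmill J≥0.9520
J = 0.4511 → climb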